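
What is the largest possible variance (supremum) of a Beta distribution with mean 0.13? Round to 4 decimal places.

For fixed mean μ the Beta variance is μ(1−μ)/(α+β+1), increasing as α+β decreases.
Its least upper bound (not attained) is μ(1−μ) = 0.13·0.87 = 0.1131.

0.1131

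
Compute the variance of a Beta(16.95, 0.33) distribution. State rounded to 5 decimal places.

0.00102

Var = αβ/[(α+β)²(α+β+1)] = (16.95×0.33)/(17.28²×18.28) = 5.5935/5458.378752 = 0.00102.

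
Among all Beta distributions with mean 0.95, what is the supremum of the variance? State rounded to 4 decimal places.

Var = μ(1−μ)/(α+β+1), which approaches μ(1−μ) as α+β → 0.
So the supremum is μ(1−μ) = 0.95×0.05 = 0.0475.

0.0475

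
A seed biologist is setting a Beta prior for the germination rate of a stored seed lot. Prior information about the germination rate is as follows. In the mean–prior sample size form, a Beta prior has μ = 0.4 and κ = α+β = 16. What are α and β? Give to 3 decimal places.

α = 6.400, β = 9.600

Split κ in proportion μ : (1−μ): α = 0.4·16 = 6.400, β = 16 − 6.400 = 9.600.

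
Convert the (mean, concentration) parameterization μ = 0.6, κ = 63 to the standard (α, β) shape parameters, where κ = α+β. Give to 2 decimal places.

α = 37.80, β = 25.20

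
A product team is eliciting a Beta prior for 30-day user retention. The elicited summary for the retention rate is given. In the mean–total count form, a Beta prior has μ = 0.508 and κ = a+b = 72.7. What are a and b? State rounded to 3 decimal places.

a = μκ = 0.508×72.7 = 36.932 and b = (1−μ)κ = 0.492×72.7 = 35.768.

a = 36.932, b = 35.768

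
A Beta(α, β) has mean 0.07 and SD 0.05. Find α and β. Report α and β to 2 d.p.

α = 1.75, β = 23.29

Variance = 0.05² = 0.0025. The moment-matching identity α+β = μ(1−μ)/Var − 1 gives
α+β = 0.0651/0.0025 − 1 = 25.0400, so α = μ·25.0400 = 1.75 and β = (1−μ)·25.0400 = 23.29.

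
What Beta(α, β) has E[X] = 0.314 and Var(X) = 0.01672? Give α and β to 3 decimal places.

By moment matching, α+β = μ(1−μ)/σ² − 1 = (0.314·0.686)/0.01672 − 1 = 12.8830 − 1 = 11.8830.
Since α/(α+β) = μ, α = 0.314·11.8830 = 3.731 and β = 0.686·11.8830 = 8.152.

α = 3.731, β = 8.152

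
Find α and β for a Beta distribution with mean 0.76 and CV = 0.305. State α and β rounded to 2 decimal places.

α = 1.82, β = 0.57

σ = CV·μ = 0.305×0.76 = 0.23180, so σ² = 0.053731.
s+1 = μ(1−μ)/σ² = 0.1824/0.053731 = 3.3947, so s = α+β = 2.3947.
α = μs = 1.82, β = (1−μ)s = 0.57.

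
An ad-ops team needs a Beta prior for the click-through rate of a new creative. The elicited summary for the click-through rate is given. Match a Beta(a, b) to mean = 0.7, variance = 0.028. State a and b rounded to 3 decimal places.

a = 4.550, b = 1.950

Let s = a+b. The Beta variance is μ(1−μ)/(s+1).
So s+1 = μ(1−μ)/σ² = (0.7×0.3)/0.028 = 0.21/0.028 = 7.5000, giving s = 6.5000.
Then a = μs = 0.7×6.5000 = 4.550 and b = (1−μ)s = 0.3×6.5000 = 1.950.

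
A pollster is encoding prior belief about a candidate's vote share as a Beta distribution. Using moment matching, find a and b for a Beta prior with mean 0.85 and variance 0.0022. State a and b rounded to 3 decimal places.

Let s = a+b. The Beta variance is μ(1−μ)/(s+1).
So s+1 = μ(1−μ)/σ² = (0.85×0.15)/0.0022 = 0.1275/0.0022 = 57.9545, giving s = 56.9545.
Then a = μs = 0.85×56.9545 = 48.411 and b = (1−μ)s = 0.15×56.9545 = 8.543.

a = 48.411, b = 8.543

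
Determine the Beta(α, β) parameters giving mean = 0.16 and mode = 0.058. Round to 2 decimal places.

With s = α+β: μ = α/s and mode = (α−1)/(s−2). Eliminating α = μs,
μs − 1 = m(s−2) ⇒ s(μ−m) = 1−2m ⇒ s = 0.884/0.102 = 8.6667.
So α = μs = 1.39, β = (1−μ)s = 7.28.

α = 1.39, β = 7.28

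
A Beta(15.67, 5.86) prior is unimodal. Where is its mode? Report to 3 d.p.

With α,β > 1, mode = (α−1)/(α+β−2) = 14.67/19.53 = 0.751.

0.751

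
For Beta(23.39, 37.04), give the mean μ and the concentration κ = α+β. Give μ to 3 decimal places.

μ = 0.387, κ = 60.43

κ = α+β = 23.39+37.04 = 60.43; μ = α/κ = 23.39/60.43 = 0.387.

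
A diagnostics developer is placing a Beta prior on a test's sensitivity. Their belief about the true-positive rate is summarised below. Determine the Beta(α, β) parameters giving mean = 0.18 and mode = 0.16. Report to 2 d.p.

Let s = α+β. Mean gives α = μs = 0.18s; mode gives (α−1)/(s−2) = 0.16.
Substituting: 0.18s − 1 = 0.16(s−2) = 0.16s − 0.32, so 0.02s = 0.68 and s = 34.0000.
Then α = 0.18×34.0000 = 6.12 and β = s−α = 27.88.

α = 6.12, β = 27.88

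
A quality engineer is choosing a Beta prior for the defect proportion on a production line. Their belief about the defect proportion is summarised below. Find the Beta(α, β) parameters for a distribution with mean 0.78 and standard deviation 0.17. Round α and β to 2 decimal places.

First σ² = 0.0289. Setting α = μn, β = (1−μ)n with n = α+β,
μ(1−μ)/(n+1) = 0.0289 ⇒ n+1 = 0.1716/0.0289 = 5.9377 ⇒ n = 4.9377.
Hence α = 0.78×4.9377 = 3.85, β = 0.22×4.9377 = 1.09.

α = 3.85, β = 1.09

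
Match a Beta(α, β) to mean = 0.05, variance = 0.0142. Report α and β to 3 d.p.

Let s = α+β. The Beta variance is μ(1−μ)/(s+1).
So s+1 = μ(1−μ)/σ² = (0.05×0.95)/0.0142 = 0.0475/0.0142 = 3.3451, giving s = 2.3451.
Then α = μs = 0.05×2.3451 = 0.117 and β = (1−μ)s = 0.95×2.3451 = 2.228.

α = 0.117, β = 2.228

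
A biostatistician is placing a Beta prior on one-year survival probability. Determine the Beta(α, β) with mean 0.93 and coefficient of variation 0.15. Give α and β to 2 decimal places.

α = 2.18, β = 0.16

σ = CV·μ = 0.15×0.93 = 0.13950, so σ² = 0.019460.
s+1 = μ(1−μ)/σ² = 0.0651/0.019460 = 3.3453, so s = α+β = 2.3453.
α = μs = 2.18, β = (1−μ)s = 0.16.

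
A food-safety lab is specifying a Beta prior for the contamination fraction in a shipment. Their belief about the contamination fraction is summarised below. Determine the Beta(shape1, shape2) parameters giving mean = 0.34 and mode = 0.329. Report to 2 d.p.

With s = shape1+shape2: μ = shape1/s and mode = (shape1−1)/(s−2). Eliminating shape1 = μs,
μs − 1 = m(s−2) ⇒ s(μ−m) = 1−2m ⇒ s = 0.342/0.011 = 31.0909.
So shape1 = μs = 10.57, shape2 = (1−μ)s = 20.52.

shape1 = 10.57, shape2 = 20.52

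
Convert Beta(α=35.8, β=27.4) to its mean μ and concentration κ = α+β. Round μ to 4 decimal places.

μ = 0.5665, κ = 63.2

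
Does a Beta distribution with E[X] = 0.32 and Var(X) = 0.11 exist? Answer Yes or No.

The Beta variance bound is σ² < μ(1−μ).
Here μ(1−μ) = 0.32×0.68 = 0.2176, and 0.11 < 0.2176.

Yes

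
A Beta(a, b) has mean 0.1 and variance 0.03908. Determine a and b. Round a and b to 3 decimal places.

a = 0.130, b = 1.173

Let s = a+b. The Beta variance is μ(1−μ)/(s+1).
So s+1 = μ(1−μ)/σ² = (0.1×0.9)/0.03908 = 0.09/0.03908 = 2.3030, giving s = 1.3030.
Then a = μs = 0.1×1.3030 = 0.130 and b = (1−μ)s = 0.9×1.3030 = 1.173.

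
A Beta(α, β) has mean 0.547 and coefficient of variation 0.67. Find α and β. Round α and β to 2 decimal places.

Var = (CV·μ)² = (0.67×0.547)² = 0.134315.
α+β = μ(1−μ)/Var − 1 = 0.247791/0.134315 − 1 = 0.8449.
Thus α = 0.547·0.8449 = 0.46 and β = 0.453·0.8449 = 0.38.

α = 0.46, β = 0.38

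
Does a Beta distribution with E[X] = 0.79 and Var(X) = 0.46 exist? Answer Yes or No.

No

The Beta variance bound is σ² < μ(1−μ).
Here μ(1−μ) = 0.79×0.21 = 0.1659, and 0.46 ≥ 0.1659.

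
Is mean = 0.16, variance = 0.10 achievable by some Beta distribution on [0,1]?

The Beta variance bound is σ² < μ(1−μ).
Here μ(1−μ) = 0.16×0.84 = 0.1344, and 0.10 < 0.1344.

Yes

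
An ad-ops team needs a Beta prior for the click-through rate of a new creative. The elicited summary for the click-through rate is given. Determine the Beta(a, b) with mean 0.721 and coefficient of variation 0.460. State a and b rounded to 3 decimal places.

a = 0.598, b = 0.231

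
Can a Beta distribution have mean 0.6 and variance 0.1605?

A Beta with mean μ has variance μ(1−μ)/(α+β+1) < μ(1−μ).
Here μ(1−μ) = 0.6×0.4 = 0.24, and 0.1605 < 0.24.

Yes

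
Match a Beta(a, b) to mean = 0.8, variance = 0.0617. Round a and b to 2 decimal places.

a = 1.27, b = 0.32

Let s = a+b. The Beta variance is μ(1−μ)/(s+1).
So s+1 = μ(1−μ)/σ² = (0.8×0.2)/0.0617 = 0.16/0.0617 = 2.5932, giving s = 1.5932.
Then a = μs = 0.8×1.5932 = 1.27 and b = (1−μ)s = 0.2×1.5932 = 0.32.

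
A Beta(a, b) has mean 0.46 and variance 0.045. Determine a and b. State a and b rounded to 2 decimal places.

Write ν = a+b; then a = μν and Var = μ(1−μ)/(ν+1).
ν = μ(1−μ)/Var − 1 = 0.2484/0.045 − 1 = 4.5200.
a = 0.46·4.5200 = 2.08, b = 0.54·4.5200 = 2.44.

a = 2.08, b = 2.44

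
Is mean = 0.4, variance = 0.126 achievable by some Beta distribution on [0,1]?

Yes

The Beta variance bound is σ² < μ(1−μ).
Here μ(1−μ) = 0.4×0.6 = 0.24, and 0.126 < 0.24.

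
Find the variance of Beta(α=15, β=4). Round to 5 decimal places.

Var = αβ/[(α+β)²(α+β+1)] = (15×4)/(19²×20) = 60/7220 = 0.00831.

0.00831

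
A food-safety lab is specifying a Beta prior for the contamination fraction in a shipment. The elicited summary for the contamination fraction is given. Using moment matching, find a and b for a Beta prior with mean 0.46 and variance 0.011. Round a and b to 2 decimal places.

Let s = a+b. The Beta variance is μ(1−μ)/(s+1).
So s+1 = μ(1−μ)/σ² = (0.46×0.54)/0.011 = 0.2484/0.011 = 22.5818, giving s = 21.5818.
Then a = μs = 0.46×21.5818 = 9.93 and b = (1−μ)s = 0.54×21.5818 = 11.65.

a = 9.93, b = 11.65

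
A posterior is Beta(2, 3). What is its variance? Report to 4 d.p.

Var = αβ/[(α+β)²(α+β+1)] = (2×3)/(5²×6) = 6/150 = 0.0400.

0.0400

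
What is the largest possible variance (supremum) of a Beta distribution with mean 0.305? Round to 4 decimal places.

0.2120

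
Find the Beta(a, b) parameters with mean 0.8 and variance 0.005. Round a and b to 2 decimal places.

a = 24.80, b = 6.20

By moment matching, a+b = μ(1−μ)/σ² − 1 = (0.8·0.2)/0.005 − 1 = 32.0000 − 1 = 31.0000.
Since a/(a+b) = μ, a = 0.8·31.0000 = 24.80 and b = 0.2·31.0000 = 6.20.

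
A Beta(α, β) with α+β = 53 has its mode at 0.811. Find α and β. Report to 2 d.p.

For α,β>1 the mode is (α−1)/(α+β−2), so α = mode·(κ−2)+1 = 0.811×51+1 = 42.36.
And β = (1−mode)·(κ−2)+1 = 0.189×51+1 = 10.64.

α = 42.36, β = 10.64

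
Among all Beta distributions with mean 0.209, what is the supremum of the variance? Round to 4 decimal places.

For fixed mean μ the Beta variance is μ(1−μ)/(α+β+1), increasing as α+β decreases.
Its least upper bound (not attained) is μ(1−μ) = 0.209·0.791 = 0.1653.

0.1653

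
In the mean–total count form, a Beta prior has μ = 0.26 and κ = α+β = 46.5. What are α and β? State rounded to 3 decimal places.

α = 12.090, β = 34.410

Split κ in proportion μ : (1−μ): α = 0.26·46.5 = 12.090, β = 46.5 − 12.090 = 34.410.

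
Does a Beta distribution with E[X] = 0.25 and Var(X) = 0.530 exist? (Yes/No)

No

For any Beta, Var(X) < E[X]·(1−E[X]).
Here μ(1−μ) = 0.25×0.75 = 0.1875, and 0.530 ≥ 0.1875.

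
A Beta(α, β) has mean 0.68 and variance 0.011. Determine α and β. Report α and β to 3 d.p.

α = 12.772, β = 6.010

Write ν = α+β; then α = μν and Var = μ(1−μ)/(ν+1).
ν = μ(1−μ)/Var − 1 = 0.2176/0.011 − 1 = 18.7818.
α = 0.68·18.7818 = 12.772, β = 0.32·18.7818 = 6.010.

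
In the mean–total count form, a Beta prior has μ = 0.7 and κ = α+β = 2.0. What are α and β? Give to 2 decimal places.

α = μκ = 0.7×2.0 = 1.40 and β = (1−μ)κ = 0.3×2.0 = 0.60.

α = 1.40, β = 0.60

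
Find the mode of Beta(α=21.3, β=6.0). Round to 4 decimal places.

0.8024

The density x^(α−1)(1−x)^(β−1) is maximised at (α−1)/(α+β−2) = 20.3/25.3 = 0.8024.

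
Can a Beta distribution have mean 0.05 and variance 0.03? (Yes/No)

The Beta variance bound is σ² < μ(1−μ).
Here μ(1−μ) = 0.05×0.95 = 0.0475, and 0.03 < 0.0475.

Yes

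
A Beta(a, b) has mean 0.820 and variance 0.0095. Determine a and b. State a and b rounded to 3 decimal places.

Let s = a+b. The Beta variance is μ(1−μ)/(s+1).
So s+1 = μ(1−μ)/σ² = (0.820×0.180)/0.0095 = 0.147600/0.0095 = 15.5368, giving s = 14.5368.
Then a = μs = 0.820×14.5368 = 11.920 and b = (1−μ)s = 0.180×14.5368 = 2.617.

a = 11.920, b = 2.617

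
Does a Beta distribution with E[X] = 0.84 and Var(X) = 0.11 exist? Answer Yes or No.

A Beta with mean μ has variance μ(1−μ)/(α+β+1) < μ(1−μ).
Here μ(1−μ) = 0.84×0.16 = 0.1344, and 0.11 < 0.1344.

Yes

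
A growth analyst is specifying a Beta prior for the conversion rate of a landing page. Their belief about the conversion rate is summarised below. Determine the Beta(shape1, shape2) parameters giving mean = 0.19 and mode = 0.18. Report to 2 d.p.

Let s = shape1+shape2. Mean gives shape1 = μs = 0.19s; mode gives (shape1−1)/(s−2) = 0.18.
Substituting: 0.19s − 1 = 0.18(s−2) = 0.18s − 0.36, so 0.01s = 0.64 and s = 64.0000.
Then shape1 = 0.19×64.0000 = 12.16 and shape2 = s−shape1 = 51.84.

shape1 = 12.16, shape2 = 51.84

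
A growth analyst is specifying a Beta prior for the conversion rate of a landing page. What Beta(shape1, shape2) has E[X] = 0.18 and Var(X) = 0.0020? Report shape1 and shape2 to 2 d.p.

shape1 = 13.10, shape2 = 59.70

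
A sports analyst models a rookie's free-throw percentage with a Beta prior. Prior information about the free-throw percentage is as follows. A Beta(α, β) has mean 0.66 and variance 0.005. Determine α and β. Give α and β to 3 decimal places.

Let s = α+β. The Beta variance is μ(1−μ)/(s+1).
So s+1 = μ(1−μ)/σ² = (0.66×0.34)/0.005 = 0.2244/0.005 = 44.8800, giving s = 43.8800.
Then α = μs = 0.66×43.8800 = 28.961 and β = (1−μ)s = 0.34×43.8800 = 14.919.

α = 28.961, β = 14.919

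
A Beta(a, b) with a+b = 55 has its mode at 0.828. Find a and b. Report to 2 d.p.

a = 44.88, b = 10.12

Mode = (a−1)/(κ−2) with κ = a+b, so a−1 = 0.828·53 = 43.88.
a = 44.88; b = κ − a = 10.12.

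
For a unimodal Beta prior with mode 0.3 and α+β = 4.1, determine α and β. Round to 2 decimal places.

Since the density peak of Beta(α,β) is at (α−1)/(α+β−2),
α = 1 + 0.3(4.1−2) = 1.63 and β = 4.1 − 1.63 = 2.47.

α = 1.63, β = 2.47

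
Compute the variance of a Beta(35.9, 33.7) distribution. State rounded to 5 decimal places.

0.00354

μ = 35.9/69.6 = 0.515805; Var = μ(1−μ)/(α+β+1) = 0.2497502/70.6 = 0.00354.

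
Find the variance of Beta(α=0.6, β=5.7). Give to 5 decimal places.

μ = 0.6/6.3 = 0.095238; Var = μ(1−μ)/(α+β+1) = 0.0861678/7.3 = 0.01180.

0.01180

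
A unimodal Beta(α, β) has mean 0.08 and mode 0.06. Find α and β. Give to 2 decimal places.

α = 3.52, β = 40.48

Let s = α+β. Mean gives α = μs = 0.08s; mode gives (α−1)/(s−2) = 0.06.
Substituting: 0.08s − 1 = 0.06(s−2) = 0.06s − 0.12, so 0.02s = 0.88 and s = 44.0000.
Then α = 0.08×44.0000 = 3.52 and β = s−α = 40.48.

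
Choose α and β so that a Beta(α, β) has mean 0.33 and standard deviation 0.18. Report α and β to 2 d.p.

α = 1.92, β = 3.90

First σ² = 0.0324. Setting α = μn, β = (1−μ)n with n = α+β,
μ(1−μ)/(n+1) = 0.0324 ⇒ n+1 = 0.2211/0.0324 = 6.8241 ⇒ n = 5.8241.
Hence α = 0.33×5.8241 = 1.92, β = 0.67×5.8241 = 3.90.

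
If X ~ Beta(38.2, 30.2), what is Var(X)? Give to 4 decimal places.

0.0036

μ = 38.2/68.4 = 0.558480; Var = μ(1−μ)/(α+β+1) = 0.2465801/69.4 = 0.0036.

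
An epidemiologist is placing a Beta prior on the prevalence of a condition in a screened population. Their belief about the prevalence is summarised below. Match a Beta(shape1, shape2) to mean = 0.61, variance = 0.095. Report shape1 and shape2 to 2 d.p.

shape1 = 0.92, shape2 = 0.59

Let s = shape1+shape2. The Beta variance is μ(1−μ)/(s+1).
So s+1 = μ(1−μ)/σ² = (0.61×0.39)/0.095 = 0.2379/0.095 = 2.5042, giving s = 1.5042.
Then shape1 = μs = 0.61×1.5042 = 0.92 and shape2 = (1−μ)s = 0.39×1.5042 = 0.59.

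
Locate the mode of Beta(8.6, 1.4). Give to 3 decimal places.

With α,β > 1, mode = (α−1)/(α+β−2) = 7.6/8.0 = 0.950.

0.950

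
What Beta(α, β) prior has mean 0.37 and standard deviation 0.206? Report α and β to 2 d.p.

α = 1.66, β = 2.83

First σ² = 0.042436. Setting α = μn, β = (1−μ)n with n = α+β,
μ(1−μ)/(n+1) = 0.042436 ⇒ n+1 = 0.2331/0.042436 = 5.4930 ⇒ n = 4.4930.
Hence α = 0.37×4.4930 = 1.66, β = 0.63×4.4930 = 2.83.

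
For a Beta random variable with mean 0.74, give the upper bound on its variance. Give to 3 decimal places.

0.192

For fixed mean μ the Beta variance is μ(1−μ)/(α+β+1), increasing as α+β decreases.
Its least upper bound (not attained) is μ(1−μ) = 0.74·0.26 = 0.192.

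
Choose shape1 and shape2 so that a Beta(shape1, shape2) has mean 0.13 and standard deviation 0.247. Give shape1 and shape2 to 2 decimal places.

First σ² = 0.061009. Setting shape1 = μn, shape2 = (1−μ)n with n = shape1+shape2,
μ(1−μ)/(n+1) = 0.061009 ⇒ n+1 = 0.1131/0.061009 = 1.8538 ⇒ n = 0.8538.
Hence shape1 = 0.13×0.8538 = 0.11, shape2 = 0.87×0.8538 = 0.74.

shape1 = 0.11, shape2 = 0.74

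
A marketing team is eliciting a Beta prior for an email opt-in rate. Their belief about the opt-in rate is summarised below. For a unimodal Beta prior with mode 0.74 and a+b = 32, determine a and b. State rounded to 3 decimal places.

a = 23.200, b = 8.800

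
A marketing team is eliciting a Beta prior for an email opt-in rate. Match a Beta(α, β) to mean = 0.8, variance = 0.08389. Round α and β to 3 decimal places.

α = 0.726, β = 0.181

By moment matching, α+β = μ(1−μ)/σ² − 1 = (0.8·0.2)/0.08389 − 1 = 1.9073 − 1 = 0.9073.
Since α/(α+β) = μ, α = 0.8·0.9073 = 0.726 and β = 0.2·0.9073 = 0.181.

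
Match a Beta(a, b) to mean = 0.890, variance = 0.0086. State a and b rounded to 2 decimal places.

a = 9.24, b = 1.14

Write ν = a+b; then a = μν and Var = μ(1−μ)/(ν+1).
ν = μ(1−μ)/Var − 1 = 0.097900/0.0086 − 1 = 10.3837.
a = 0.890·10.3837 = 9.24, b = 0.110·10.3837 = 1.14.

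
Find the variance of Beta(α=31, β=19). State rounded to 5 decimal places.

α+β = 50 and αβ = 589, so Var = αβ/[(α+β)²(α+β+1)] = 589/127500 = 0.00462.

0.00462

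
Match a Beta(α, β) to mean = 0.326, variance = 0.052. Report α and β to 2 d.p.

Write ν = α+β; then α = μν and Var = μ(1−μ)/(ν+1).
ν = μ(1−μ)/Var − 1 = 0.219724/0.052 − 1 = 3.2255.
α = 0.326·3.2255 = 1.05, β = 0.674·3.2255 = 2.17.

α = 1.05, β = 2.17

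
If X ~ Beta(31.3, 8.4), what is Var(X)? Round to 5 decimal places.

0.00410

α+β = 39.7 and αβ = 262.92, so Var = αβ/[(α+β)²(α+β+1)] = 262.92/64146.863 = 0.00410.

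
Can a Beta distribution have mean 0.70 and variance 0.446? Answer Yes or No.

No

A Beta with mean μ has variance μ(1−μ)/(α+β+1) < μ(1−μ).
Here μ(1−μ) = 0.70×0.30 = 0.2100, and 0.446 ≥ 0.2100.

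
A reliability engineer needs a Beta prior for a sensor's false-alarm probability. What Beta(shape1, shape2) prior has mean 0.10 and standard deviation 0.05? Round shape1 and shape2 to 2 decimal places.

Variance = 0.05² = 0.0025. The moment-matching identity shape1+shape2 = μ(1−μ)/Var − 1 gives
shape1+shape2 = 0.0900/0.0025 − 1 = 35.0000, so shape1 = μ·35.0000 = 3.50 and shape2 = (1−μ)·35.0000 = 31.50.

shape1 = 3.50, shape2 = 31.50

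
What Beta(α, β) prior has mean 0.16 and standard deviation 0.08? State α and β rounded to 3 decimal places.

Variance = 0.08² = 0.0064. The moment-matching identity α+β = μ(1−μ)/Var − 1 gives
α+β = 0.1344/0.0064 − 1 = 20.0000, so α = μ·20.0000 = 3.200 and β = (1−μ)·20.0000 = 16.800.

α = 3.200, β = 16.800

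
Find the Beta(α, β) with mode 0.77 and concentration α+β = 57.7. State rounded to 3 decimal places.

α = 43.889, β = 13.811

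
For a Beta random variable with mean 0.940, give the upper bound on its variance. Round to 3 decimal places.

0.056

For fixed mean μ the Beta variance is μ(1−μ)/(α+β+1), increasing as α+β decreases.
Its least upper bound (not attained) is μ(1−μ) = 0.940·0.060 = 0.056.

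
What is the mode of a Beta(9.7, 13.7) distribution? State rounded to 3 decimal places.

0.407

With α,β > 1, mode = (α−1)/(α+β−2) = 8.7/21.4 = 0.407.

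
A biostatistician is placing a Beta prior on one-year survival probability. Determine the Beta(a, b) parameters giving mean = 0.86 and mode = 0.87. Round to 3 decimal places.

a = 63.640, b = 10.360

Let s = a+b. Mean gives a = μs = 0.86s; mode gives (a−1)/(s−2) = 0.87.
Substituting: 0.86s − 1 = 0.87(s−2) = 0.87s − 1.74, so -0.01s = -0.74 and s = 74.0000.
Then a = 0.86×74.0000 = 63.640 and b = s−a = 10.360.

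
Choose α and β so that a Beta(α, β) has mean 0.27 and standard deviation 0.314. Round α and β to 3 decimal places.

α = 0.270, β = 0.729

First σ² = 0.098596. Setting α = μn, β = (1−μ)n with n = α+β,
μ(1−μ)/(n+1) = 0.098596 ⇒ n+1 = 0.1971/0.098596 = 1.9991 ⇒ n = 0.9991.
Hence α = 0.27×0.9991 = 0.270, β = 0.73×0.9991 = 0.729.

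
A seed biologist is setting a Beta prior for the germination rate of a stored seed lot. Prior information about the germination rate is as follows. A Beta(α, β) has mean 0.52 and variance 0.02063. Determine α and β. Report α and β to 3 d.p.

Write ν = α+β; then α = μν and Var = μ(1−μ)/(ν+1).
ν = μ(1−μ)/Var − 1 = 0.2496/0.02063 − 1 = 11.0989.
α = 0.52·11.0989 = 5.771, β = 0.48·11.0989 = 5.327.

α = 5.771, β = 5.327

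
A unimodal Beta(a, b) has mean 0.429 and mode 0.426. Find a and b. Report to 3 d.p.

With s = a+b: μ = a/s and mode = (a−1)/(s−2). Eliminating a = μs,
μs − 1 = m(s−2) ⇒ s(μ−m) = 1−2m ⇒ s = 0.148/0.003 = 49.3333.
So a = μs = 21.164, b = (1−μ)s = 28.169.

a = 21.164, b = 28.169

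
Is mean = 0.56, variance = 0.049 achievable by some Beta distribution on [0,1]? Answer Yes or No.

Yes

A Beta with mean μ has variance μ(1−μ)/(α+β+1) < μ(1−μ).
Here μ(1−μ) = 0.56×0.44 = 0.2464, and 0.049 < 0.2464.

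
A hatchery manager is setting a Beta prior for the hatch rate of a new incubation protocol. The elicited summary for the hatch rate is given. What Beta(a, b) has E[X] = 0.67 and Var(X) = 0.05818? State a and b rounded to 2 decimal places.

a = 1.88, b = 0.92

Write ν = a+b; then a = μν and Var = μ(1−μ)/(ν+1).
ν = μ(1−μ)/Var − 1 = 0.2211/0.05818 − 1 = 2.8003.
a = 0.67·2.8003 = 1.88, b = 0.33·2.8003 = 0.92.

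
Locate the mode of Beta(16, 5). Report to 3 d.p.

0.789

The density x^(α−1)(1−x)^(β−1) is maximised at (α−1)/(α+β−2) = 15/19 = 0.789.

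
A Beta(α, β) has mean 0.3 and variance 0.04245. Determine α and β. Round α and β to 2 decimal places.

By moment matching, α+β = μ(1−μ)/σ² − 1 = (0.3·0.7)/0.04245 − 1 = 4.9470 − 1 = 3.9470.
Since α/(α+β) = μ, α = 0.3·3.9470 = 1.18 and β = 0.7·3.9470 = 2.76.

α = 1.18, β = 2.76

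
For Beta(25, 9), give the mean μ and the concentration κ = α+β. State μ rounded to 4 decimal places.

μ = 0.7353, κ = 34

κ = α+β = 25+9 = 34; μ = α/κ = 25/34 = 0.7353.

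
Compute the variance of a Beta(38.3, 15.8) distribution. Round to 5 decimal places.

μ = 38.3/54.1 = 0.707948; Var = μ(1−μ)/(α+β+1) = 0.2067575/55.1 = 0.00375.

0.00375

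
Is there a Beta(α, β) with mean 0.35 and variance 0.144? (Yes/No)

A Beta with mean μ has variance μ(1−μ)/(α+β+1) < μ(1−μ).
Here μ(1−μ) = 0.35×0.65 = 0.2275, and 0.144 < 0.2275.

Yes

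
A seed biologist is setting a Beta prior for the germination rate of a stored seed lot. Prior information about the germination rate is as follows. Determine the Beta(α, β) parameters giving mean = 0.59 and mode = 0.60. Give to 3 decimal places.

With s = α+β: μ = α/s and mode = (α−1)/(s−2). Eliminating α = μs,
μs − 1 = m(s−2) ⇒ s(μ−m) = 1−2m ⇒ s = -0.20/-0.01 = 20.0000.
So α = μs = 11.800, β = (1−μ)s = 8.200.

α = 11.800, β = 8.200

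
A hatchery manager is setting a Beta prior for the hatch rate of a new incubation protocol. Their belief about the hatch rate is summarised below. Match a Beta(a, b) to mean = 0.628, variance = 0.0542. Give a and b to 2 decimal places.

a = 2.08, b = 1.23

By moment matching, a+b = μ(1−μ)/σ² − 1 = (0.628·0.372)/0.0542 − 1 = 4.3103 − 1 = 3.3103.
Since a/(a+b) = μ, a = 0.628·3.3103 = 2.08 and b = 0.372·3.3103 = 1.23.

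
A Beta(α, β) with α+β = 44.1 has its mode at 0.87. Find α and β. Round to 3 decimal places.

Mode = (α−1)/(κ−2) with κ = α+β, so α−1 = 0.87·42.1 = 36.627.
α = 37.627; β = κ − α = 6.473.

α = 37.627, β = 6.473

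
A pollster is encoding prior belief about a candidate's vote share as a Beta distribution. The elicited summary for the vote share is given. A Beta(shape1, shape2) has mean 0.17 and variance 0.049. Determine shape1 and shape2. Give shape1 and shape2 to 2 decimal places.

By moment matching, shape1+shape2 = μ(1−μ)/σ² − 1 = (0.17·0.83)/0.049 − 1 = 2.8796 − 1 = 1.8796.
Since shape1/(shape1+shape2) = μ, shape1 = 0.17·1.8796 = 0.32 and shape2 = 0.83·1.8796 = 1.56.

shape1 = 0.32, shape2 = 1.56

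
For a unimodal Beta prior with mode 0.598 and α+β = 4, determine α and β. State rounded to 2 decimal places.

For α,β>1 the mode is (α−1)/(α+β−2), so α = mode·(κ−2)+1 = 0.598×2+1 = 2.20.
And β = (1−mode)·(κ−2)+1 = 0.402×2+1 = 1.80.

α = 2.20, β = 1.80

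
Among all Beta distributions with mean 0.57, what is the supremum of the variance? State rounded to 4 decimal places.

0.2451

Var = μ(1−μ)/(α+β+1), which approaches μ(1−μ) as α+β → 0.
So the supremum is μ(1−μ) = 0.57×0.43 = 0.2451.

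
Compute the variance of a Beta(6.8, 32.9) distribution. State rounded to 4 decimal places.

0.0035

α+β = 39.7 and αβ = 223.72, so Var = αβ/[(α+β)²(α+β+1)] = 223.72/64146.863 = 0.0035.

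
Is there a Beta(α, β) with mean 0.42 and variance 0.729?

No

For any Beta, Var(X) < E[X]·(1−E[X]).
Here μ(1−μ) = 0.42×0.58 = 0.2436, and 0.729 ≥ 0.2436.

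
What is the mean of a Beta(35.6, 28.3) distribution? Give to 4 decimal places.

The Beta mean is α/(α+β) = 35.6/(35.6+28.3) = 0.5571.

0.5571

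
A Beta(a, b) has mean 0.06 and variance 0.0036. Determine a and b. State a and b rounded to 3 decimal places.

a = 0.880, b = 13.787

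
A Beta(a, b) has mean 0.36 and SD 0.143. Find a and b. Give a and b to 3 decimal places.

a = 3.696, b = 6.571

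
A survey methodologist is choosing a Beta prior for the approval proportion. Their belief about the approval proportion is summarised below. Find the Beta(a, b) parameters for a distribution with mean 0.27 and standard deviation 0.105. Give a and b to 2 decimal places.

First σ² = 0.011025. Setting a = μn, b = (1−μ)n with n = a+b,
μ(1−μ)/(n+1) = 0.011025 ⇒ n+1 = 0.1971/0.011025 = 17.8776 ⇒ n = 16.8776.
Hence a = 0.27×16.8776 = 4.56, b = 0.73×16.8776 = 12.32.

a = 4.56, b = 12.32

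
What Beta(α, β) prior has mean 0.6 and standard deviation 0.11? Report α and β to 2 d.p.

First σ² = 0.0121. Setting α = μn, β = (1−μ)n with n = α+β,
μ(1−μ)/(n+1) = 0.0121 ⇒ n+1 = 0.24/0.0121 = 19.8347 ⇒ n = 18.8347.
Hence α = 0.6×18.8347 = 11.30, β = 0.4×18.8347 = 7.53.

α = 11.30, β = 7.53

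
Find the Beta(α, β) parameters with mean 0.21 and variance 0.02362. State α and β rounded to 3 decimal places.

Let s = α+β. The Beta variance is μ(1−μ)/(s+1).
So s+1 = μ(1−μ)/σ² = (0.21×0.79)/0.02362 = 0.1659/0.02362 = 7.0237, giving s = 6.0237.
Then α = μs = 0.21×6.0237 = 1.265 and β = (1−μ)s = 0.79×6.0237 = 4.759.

α = 1.265, β = 4.759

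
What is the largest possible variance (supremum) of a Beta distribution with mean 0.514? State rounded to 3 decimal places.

0.250

Var = μ(1−μ)/(α+β+1), which approaches μ(1−μ) as α+β → 0.
So the supremum is μ(1−μ) = 0.514×0.486 = 0.250.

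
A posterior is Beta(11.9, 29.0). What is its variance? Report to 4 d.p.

0.0049

α+β = 40.9 and αβ = 345.10, so Var = αβ/[(α+β)²(α+β+1)] = 345.10/70090.739 = 0.0049.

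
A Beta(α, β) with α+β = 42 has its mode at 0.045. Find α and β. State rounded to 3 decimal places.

For α,β>1 the mode is (α−1)/(α+β−2), so α = mode·(κ−2)+1 = 0.045×40+1 = 2.800.
And β = (1−mode)·(κ−2)+1 = 0.955×40+1 = 39.200.

α = 2.800, β = 39.200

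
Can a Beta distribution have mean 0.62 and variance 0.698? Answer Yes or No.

No

For any Beta, Var(X) < E[X]·(1−E[X]).
Here μ(1−μ) = 0.62×0.38 = 0.2356, and 0.698 ≥ 0.2356.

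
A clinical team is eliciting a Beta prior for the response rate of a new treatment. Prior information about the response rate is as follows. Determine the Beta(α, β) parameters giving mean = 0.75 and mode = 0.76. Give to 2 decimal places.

α = 39.00, β = 13.00

With s = α+β: μ = α/s and mode = (α−1)/(s−2). Eliminating α = μs,
μs − 1 = m(s−2) ⇒ s(μ−m) = 1−2m ⇒ s = -0.52/-0.01 = 52.0000.
So α = μs = 39.00, β = (1−μ)s = 13.00.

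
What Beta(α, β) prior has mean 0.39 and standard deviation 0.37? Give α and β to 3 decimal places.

α = 0.288, β = 0.450

Variance = 0.37² = 0.1369. The moment-matching identity α+β = μ(1−μ)/Var − 1 gives
α+β = 0.2379/0.1369 − 1 = 0.7378, so α = μ·0.7378 = 0.288 and β = (1−μ)·0.7378 = 0.450.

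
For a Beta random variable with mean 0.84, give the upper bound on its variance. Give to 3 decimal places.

0.134

Var = μ(1−μ)/(α+β+1), which approaches μ(1−μ) as α+β → 0.
So the supremum is μ(1−μ) = 0.84×0.16 = 0.134.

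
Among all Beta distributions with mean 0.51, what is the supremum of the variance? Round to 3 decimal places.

0.250

Var = μ(1−μ)/(α+β+1), which approaches μ(1−μ) as α+β → 0.
So the supremum is μ(1−μ) = 0.51×0.49 = 0.250.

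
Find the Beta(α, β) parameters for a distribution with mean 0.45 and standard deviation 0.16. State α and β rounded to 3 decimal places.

α = 3.901, β = 4.767

First σ² = 0.0256. Setting α = μn, β = (1−μ)n with n = α+β,
μ(1−μ)/(n+1) = 0.0256 ⇒ n+1 = 0.2475/0.0256 = 9.6680 ⇒ n = 8.6680.
Hence α = 0.45×8.6680 = 3.901, β = 0.55×8.6680 = 4.767.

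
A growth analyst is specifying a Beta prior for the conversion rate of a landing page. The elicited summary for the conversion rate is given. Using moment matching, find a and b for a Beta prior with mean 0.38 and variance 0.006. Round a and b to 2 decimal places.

a = 14.54, b = 23.73

Write ν = a+b; then a = μν and Var = μ(1−μ)/(ν+1).
ν = μ(1−μ)/Var − 1 = 0.2356/0.006 − 1 = 38.2667.
a = 0.38·38.2667 = 14.54, b = 0.62·38.2667 = 23.73.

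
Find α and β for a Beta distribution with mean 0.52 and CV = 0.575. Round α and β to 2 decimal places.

Var = (CV·μ)² = (0.575×0.52)² = 0.089401.
α+β = μ(1−μ)/Var − 1 = 0.2496/0.089401 − 1 = 1.7919.
Thus α = 0.52·1.7919 = 0.93 and β = 0.48·1.7919 = 0.86.

α = 0.93, β = 0.86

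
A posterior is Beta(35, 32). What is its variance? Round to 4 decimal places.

α+β = 67 and αβ = 1120, so Var = αβ/[(α+β)²(α+β+1)] = 1120/305252 = 0.0037.

0.0037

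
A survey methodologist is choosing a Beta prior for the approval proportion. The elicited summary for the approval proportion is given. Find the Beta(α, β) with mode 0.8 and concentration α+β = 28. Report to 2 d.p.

Since the density peak of Beta(α,β) is at (α−1)/(α+β−2),
α = 1 + 0.8(28−2) = 21.80 and β = 28 − 21.80 = 6.20.

α = 21.80, β = 6.20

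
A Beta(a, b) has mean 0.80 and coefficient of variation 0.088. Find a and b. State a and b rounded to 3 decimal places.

a = 25.026, b = 6.257

Var = (CV·μ)² = (0.088×0.80)² = 0.004956.
a+b = μ(1−μ)/Var − 1 = 0.1600/0.004956 − 1 = 31.2831.
Thus a = 0.80·31.2831 = 25.026 and b = 0.20·31.2831 = 6.257.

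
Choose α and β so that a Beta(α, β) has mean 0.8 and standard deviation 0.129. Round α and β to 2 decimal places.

α = 6.89, β = 1.72

σ² = 0.129² = 0.016641.
With s = α+β, Var = μ(1−μ)/(s+1), so s+1 = (0.8×0.2)/0.016641 = 9.6148 and s = 8.6148.
α = μs = 6.89, β = (1−μ)s = 1.72.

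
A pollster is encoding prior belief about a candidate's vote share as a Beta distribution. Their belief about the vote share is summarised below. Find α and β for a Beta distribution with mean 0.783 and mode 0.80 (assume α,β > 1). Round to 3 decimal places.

α = 27.635, β = 7.659

With s = α+β: μ = α/s and mode = (α−1)/(s−2). Eliminating α = μs,
μs − 1 = m(s−2) ⇒ s(μ−m) = 1−2m ⇒ s = -0.60/-0.017 = 35.2941.
So α = μs = 27.635, β = (1−μ)s = 7.659.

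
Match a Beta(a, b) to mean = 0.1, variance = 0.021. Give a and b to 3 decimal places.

a = 0.329, b = 2.957

Write ν = a+b; then a = μν and Var = μ(1−μ)/(ν+1).
ν = μ(1−μ)/Var − 1 = 0.09/0.021 − 1 = 3.2857.
a = 0.1·3.2857 = 0.329, b = 0.9·3.2857 = 2.957.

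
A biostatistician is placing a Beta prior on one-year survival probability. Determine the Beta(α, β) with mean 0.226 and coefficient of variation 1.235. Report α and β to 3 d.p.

σ = CV·μ = 1.235×0.226 = 0.27911, so σ² = 0.077902.
s+1 = μ(1−μ)/σ² = 0.174924/0.077902 = 2.2454, so s = α+β = 1.2454.
α = μs = 0.281, β = (1−μ)s = 0.964.

α = 0.281, β = 0.964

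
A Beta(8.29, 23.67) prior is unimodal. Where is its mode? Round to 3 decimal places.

0.243

The density x^(α−1)(1−x)^(β−1) is maximised at (α−1)/(α+β−2) = 7.29/29.96 = 0.243.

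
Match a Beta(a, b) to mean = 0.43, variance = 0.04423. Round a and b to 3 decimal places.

Write ν = a+b; then a = μν and Var = μ(1−μ)/(ν+1).
ν = μ(1−μ)/Var − 1 = 0.2451/0.04423 − 1 = 4.5415.
a = 0.43·4.5415 = 1.953, b = 0.57·4.5415 = 2.589.

a = 1.953, b = 2.589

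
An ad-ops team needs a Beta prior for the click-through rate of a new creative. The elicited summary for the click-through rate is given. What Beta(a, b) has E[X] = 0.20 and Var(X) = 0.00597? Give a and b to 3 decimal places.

Let s = a+b. The Beta variance is μ(1−μ)/(s+1).
So s+1 = μ(1−μ)/σ² = (0.20×0.80)/0.00597 = 0.1600/0.00597 = 26.8007, giving s = 25.8007.
Then a = μs = 0.20×25.8007 = 5.160 and b = (1−μ)s = 0.80×25.8007 = 20.641.

a = 5.160, b = 20.641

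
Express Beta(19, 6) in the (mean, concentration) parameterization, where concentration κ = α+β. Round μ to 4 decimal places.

μ = 0.7600, κ = 25

κ = α+β = 19+6 = 25; μ = α/κ = 19/25 = 0.7600.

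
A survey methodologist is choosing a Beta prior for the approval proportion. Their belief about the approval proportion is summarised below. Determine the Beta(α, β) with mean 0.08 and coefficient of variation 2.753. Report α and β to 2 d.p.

σ = CV·μ = 2.753×0.08 = 0.22024, so σ² = 0.048506.
s+1 = μ(1−μ)/σ² = 0.0736/0.048506 = 1.5173, so s = α+β = 0.5173.
α = μs = 0.04, β = (1−μ)s = 0.48.

α = 0.04, β = 0.48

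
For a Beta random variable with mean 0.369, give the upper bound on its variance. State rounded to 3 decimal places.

0.233

Var = μ(1−μ)/(α+β+1), which approaches μ(1−μ) as α+β → 0.
So the supremum is μ(1−μ) = 0.369×0.631 = 0.233.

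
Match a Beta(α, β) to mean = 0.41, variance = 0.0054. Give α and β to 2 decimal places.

α = 17.96, β = 25.84

By moment matching, α+β = μ(1−μ)/σ² − 1 = (0.41·0.59)/0.0054 − 1 = 44.7963 − 1 = 43.7963.
Since α/(α+β) = μ, α = 0.41·43.7963 = 17.96 and β = 0.59·43.7963 = 25.84.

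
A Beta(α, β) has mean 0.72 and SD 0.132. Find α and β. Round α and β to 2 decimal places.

First σ² = 0.017424. Setting α = μn, β = (1−μ)n with n = α+β,
μ(1−μ)/(n+1) = 0.017424 ⇒ n+1 = 0.2016/0.017424 = 11.5702 ⇒ n = 10.5702.
Hence α = 0.72×10.5702 = 7.61, β = 0.28×10.5702 = 2.96.

α = 7.61, β = 2.96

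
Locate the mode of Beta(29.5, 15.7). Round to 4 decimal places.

0.6597

The density x^(α−1)(1−x)^(β−1) is maximised at (α−1)/(α+β−2) = 28.5/43.2 = 0.6597.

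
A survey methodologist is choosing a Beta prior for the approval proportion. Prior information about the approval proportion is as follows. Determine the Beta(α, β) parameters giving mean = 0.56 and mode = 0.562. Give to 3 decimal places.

Let s = α+β. Mean gives α = μs = 0.56s; mode gives (α−1)/(s−2) = 0.562.
Substituting: 0.56s − 1 = 0.562(s−2) = 0.562s − 1.124, so -0.002s = -0.124 and s = 62.0000.
Then α = 0.56×62.0000 = 34.720 and β = s−α = 27.280.

α = 34.720, β = 27.280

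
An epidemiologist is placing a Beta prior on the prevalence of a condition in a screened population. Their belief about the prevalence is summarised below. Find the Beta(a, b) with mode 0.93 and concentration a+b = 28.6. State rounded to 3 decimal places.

a = 25.738, b = 2.862

Mode = (a−1)/(κ−2) with κ = a+b, so a−1 = 0.93·26.6 = 24.738.
a = 25.738; b = κ − a = 2.862.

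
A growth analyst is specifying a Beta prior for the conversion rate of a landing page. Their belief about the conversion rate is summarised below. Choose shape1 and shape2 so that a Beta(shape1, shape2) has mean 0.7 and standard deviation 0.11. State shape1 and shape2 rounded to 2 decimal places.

shape1 = 11.45, shape2 = 4.91

Variance = 0.11² = 0.0121. The moment-matching identity shape1+shape2 = μ(1−μ)/Var − 1 gives
shape1+shape2 = 0.21/0.0121 − 1 = 16.3554, so shape1 = μ·16.3554 = 11.45 and shape2 = (1−μ)·16.3554 = 4.91.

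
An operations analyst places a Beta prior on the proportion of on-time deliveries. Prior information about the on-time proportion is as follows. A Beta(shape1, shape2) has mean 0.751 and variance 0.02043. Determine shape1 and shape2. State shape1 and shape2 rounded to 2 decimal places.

Write ν = shape1+shape2; then shape1 = μν and Var = μ(1−μ)/(ν+1).
ν = μ(1−μ)/Var − 1 = 0.186999/0.02043 − 1 = 8.1532.
shape1 = 0.751·8.1532 = 6.12, shape2 = 0.249·8.1532 = 2.03.

shape1 = 6.12, shape2 = 2.03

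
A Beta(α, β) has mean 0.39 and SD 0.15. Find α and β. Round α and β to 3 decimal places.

α = 3.734, β = 5.840

Variance = 0.15² = 0.0225. The moment-matching identity α+β = μ(1−μ)/Var − 1 gives
α+β = 0.2379/0.0225 − 1 = 9.5733, so α = μ·9.5733 = 3.734 and β = (1−μ)·9.5733 = 5.840.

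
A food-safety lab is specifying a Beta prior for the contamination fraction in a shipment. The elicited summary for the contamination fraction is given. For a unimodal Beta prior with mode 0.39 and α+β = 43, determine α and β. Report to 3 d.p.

α = 16.990, β = 26.010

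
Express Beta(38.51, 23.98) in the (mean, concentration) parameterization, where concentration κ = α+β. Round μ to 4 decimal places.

μ = 0.6163, κ = 62.49

κ = α+β = 38.51+23.98 = 62.49; μ = α/κ = 38.51/62.49 = 0.6163.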